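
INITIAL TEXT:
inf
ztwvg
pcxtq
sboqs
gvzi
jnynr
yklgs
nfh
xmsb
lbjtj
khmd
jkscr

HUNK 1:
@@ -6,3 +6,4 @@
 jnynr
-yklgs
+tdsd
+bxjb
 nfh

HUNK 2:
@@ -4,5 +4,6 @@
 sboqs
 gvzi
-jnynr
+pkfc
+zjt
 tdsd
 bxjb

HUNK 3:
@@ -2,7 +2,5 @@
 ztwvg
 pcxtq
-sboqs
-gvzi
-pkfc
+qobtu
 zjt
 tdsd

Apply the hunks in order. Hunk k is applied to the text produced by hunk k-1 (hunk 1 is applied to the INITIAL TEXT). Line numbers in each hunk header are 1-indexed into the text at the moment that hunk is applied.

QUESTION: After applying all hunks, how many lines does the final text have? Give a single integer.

Hunk 1: at line 6 remove [yklgs] add [tdsd,bxjb] -> 13 lines: inf ztwvg pcxtq sboqs gvzi jnynr tdsd bxjb nfh xmsb lbjtj khmd jkscr
Hunk 2: at line 4 remove [jnynr] add [pkfc,zjt] -> 14 lines: inf ztwvg pcxtq sboqs gvzi pkfc zjt tdsd bxjb nfh xmsb lbjtj khmd jkscr
Hunk 3: at line 2 remove [sboqs,gvzi,pkfc] add [qobtu] -> 12 lines: inf ztwvg pcxtq qobtu zjt tdsd bxjb nfh xmsb lbjtj khmd jkscr
Final line count: 12

Answer: 12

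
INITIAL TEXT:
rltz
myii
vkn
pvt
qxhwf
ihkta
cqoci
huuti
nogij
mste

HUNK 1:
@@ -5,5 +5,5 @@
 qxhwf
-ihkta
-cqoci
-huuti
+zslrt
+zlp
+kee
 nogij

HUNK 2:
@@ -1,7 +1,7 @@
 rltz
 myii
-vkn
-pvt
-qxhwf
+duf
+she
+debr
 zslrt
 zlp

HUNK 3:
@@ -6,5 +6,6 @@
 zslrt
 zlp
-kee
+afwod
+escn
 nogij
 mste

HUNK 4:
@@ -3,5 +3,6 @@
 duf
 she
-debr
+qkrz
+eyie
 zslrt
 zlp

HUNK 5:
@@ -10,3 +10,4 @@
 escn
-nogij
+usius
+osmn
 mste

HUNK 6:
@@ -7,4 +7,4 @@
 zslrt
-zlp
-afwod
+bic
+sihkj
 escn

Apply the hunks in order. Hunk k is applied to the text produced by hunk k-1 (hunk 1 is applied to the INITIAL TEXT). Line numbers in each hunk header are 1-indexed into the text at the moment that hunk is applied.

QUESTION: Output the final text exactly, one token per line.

Answer: rltz
myii
duf
she
qkrz
eyie
zslrt
bic
sihkj
escn
usius
osmn
mste

Derivation:
Hunk 1: at line 5 remove [ihkta,cqoci,huuti] add [zslrt,zlp,kee] -> 10 lines: rltz myii vkn pvt qxhwf zslrt zlp kee nogij mste
Hunk 2: at line 1 remove [vkn,pvt,qxhwf] add [duf,she,debr] -> 10 lines: rltz myii duf she debr zslrt zlp kee nogij mste
Hunk 3: at line 6 remove [kee] add [afwod,escn] -> 11 lines: rltz myii duf she debr zslrt zlp afwod escn nogij mste
Hunk 4: at line 3 remove [debr] add [qkrz,eyie] -> 12 lines: rltz myii duf she qkrz eyie zslrt zlp afwod escn nogij mste
Hunk 5: at line 10 remove [nogij] add [usius,osmn] -> 13 lines: rltz myii duf she qkrz eyie zslrt zlp afwod escn usius osmn mste
Hunk 6: at line 7 remove [zlp,afwod] add [bic,sihkj] -> 13 lines: rltz myii duf she qkrz eyie zslrt bic sihkj escn usius osmn mste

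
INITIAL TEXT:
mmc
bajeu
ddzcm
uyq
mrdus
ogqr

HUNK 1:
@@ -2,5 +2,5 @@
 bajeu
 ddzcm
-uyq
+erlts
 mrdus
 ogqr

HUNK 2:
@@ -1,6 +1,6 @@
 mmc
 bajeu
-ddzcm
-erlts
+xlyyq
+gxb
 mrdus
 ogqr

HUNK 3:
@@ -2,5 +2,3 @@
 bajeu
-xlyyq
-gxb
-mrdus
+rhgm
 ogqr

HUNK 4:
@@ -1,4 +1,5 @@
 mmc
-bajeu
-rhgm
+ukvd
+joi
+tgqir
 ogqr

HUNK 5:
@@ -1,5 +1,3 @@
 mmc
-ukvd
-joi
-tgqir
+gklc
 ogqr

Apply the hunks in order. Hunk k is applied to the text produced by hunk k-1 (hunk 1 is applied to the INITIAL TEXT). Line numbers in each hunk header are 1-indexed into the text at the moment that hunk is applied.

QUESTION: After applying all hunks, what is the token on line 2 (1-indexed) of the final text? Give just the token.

Hunk 1: at line 2 remove [uyq] add [erlts] -> 6 lines: mmc bajeu ddzcm erlts mrdus ogqr
Hunk 2: at line 1 remove [ddzcm,erlts] add [xlyyq,gxb] -> 6 lines: mmc bajeu xlyyq gxb mrdus ogqr
Hunk 3: at line 2 remove [xlyyq,gxb,mrdus] add [rhgm] -> 4 lines: mmc bajeu rhgm ogqr
Hunk 4: at line 1 remove [bajeu,rhgm] add [ukvd,joi,tgqir] -> 5 lines: mmc ukvd joi tgqir ogqr
Hunk 5: at line 1 remove [ukvd,joi,tgqir] add [gklc] -> 3 lines: mmc gklc ogqr
Final line 2: gklc

Answer: gklc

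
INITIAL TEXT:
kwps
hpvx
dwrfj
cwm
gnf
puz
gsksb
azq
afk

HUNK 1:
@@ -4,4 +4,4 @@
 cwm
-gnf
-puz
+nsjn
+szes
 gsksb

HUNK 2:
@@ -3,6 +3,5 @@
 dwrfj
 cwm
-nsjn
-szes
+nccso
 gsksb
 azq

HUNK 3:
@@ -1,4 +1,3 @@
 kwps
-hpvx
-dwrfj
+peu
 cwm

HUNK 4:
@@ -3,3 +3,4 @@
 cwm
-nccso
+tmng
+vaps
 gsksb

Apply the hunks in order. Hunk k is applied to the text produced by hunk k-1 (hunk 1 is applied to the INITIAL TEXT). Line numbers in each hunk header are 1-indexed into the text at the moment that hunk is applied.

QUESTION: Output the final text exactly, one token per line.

Answer: kwps
peu
cwm
tmng
vaps
gsksb
azq
afk

Derivation:
Hunk 1: at line 4 remove [gnf,puz] add [nsjn,szes] -> 9 lines: kwps hpvx dwrfj cwm nsjn szes gsksb azq afk
Hunk 2: at line 3 remove [nsjn,szes] add [nccso] -> 8 lines: kwps hpvx dwrfj cwm nccso gsksb azq afk
Hunk 3: at line 1 remove [hpvx,dwrfj] add [peu] -> 7 lines: kwps peu cwm nccso gsksb azq afk
Hunk 4: at line 3 remove [nccso] add [tmng,vaps] -> 8 lines: kwps peu cwm tmng vaps gsksb azq afk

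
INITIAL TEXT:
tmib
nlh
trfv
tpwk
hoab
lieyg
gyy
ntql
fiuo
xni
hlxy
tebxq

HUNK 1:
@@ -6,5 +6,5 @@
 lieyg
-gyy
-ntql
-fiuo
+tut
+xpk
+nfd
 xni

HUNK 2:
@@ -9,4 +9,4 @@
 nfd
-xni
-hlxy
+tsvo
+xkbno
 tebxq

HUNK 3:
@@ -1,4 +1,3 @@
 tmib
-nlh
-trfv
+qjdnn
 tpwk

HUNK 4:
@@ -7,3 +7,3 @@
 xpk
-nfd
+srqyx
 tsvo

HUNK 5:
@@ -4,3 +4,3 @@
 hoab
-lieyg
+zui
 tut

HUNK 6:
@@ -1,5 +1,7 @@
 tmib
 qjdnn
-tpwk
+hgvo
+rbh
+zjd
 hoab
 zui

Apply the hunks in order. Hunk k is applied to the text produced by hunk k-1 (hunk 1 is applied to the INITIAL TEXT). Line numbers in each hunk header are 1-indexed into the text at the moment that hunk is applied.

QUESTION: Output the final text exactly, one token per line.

Answer: tmib
qjdnn
hgvo
rbh
zjd
hoab
zui
tut
xpk
srqyx
tsvo
xkbno
tebxq

Derivation:
Hunk 1: at line 6 remove [gyy,ntql,fiuo] add [tut,xpk,nfd] -> 12 lines: tmib nlh trfv tpwk hoab lieyg tut xpk nfd xni hlxy tebxq
Hunk 2: at line 9 remove [xni,hlxy] add [tsvo,xkbno] -> 12 lines: tmib nlh trfv tpwk hoab lieyg tut xpk nfd tsvo xkbno tebxq
Hunk 3: at line 1 remove [nlh,trfv] add [qjdnn] -> 11 lines: tmib qjdnn tpwk hoab lieyg tut xpk nfd tsvo xkbno tebxq
Hunk 4: at line 7 remove [nfd] add [srqyx] -> 11 lines: tmib qjdnn tpwk hoab lieyg tut xpk srqyx tsvo xkbno tebxq
Hunk 5: at line 4 remove [lieyg] add [zui] -> 11 lines: tmib qjdnn tpwk hoab zui tut xpk srqyx tsvo xkbno tebxq
Hunk 6: at line 1 remove [tpwk] add [hgvo,rbh,zjd] -> 13 lines: tmib qjdnn hgvo rbh zjd hoab zui tut xpk srqyx tsvo xkbno tebxq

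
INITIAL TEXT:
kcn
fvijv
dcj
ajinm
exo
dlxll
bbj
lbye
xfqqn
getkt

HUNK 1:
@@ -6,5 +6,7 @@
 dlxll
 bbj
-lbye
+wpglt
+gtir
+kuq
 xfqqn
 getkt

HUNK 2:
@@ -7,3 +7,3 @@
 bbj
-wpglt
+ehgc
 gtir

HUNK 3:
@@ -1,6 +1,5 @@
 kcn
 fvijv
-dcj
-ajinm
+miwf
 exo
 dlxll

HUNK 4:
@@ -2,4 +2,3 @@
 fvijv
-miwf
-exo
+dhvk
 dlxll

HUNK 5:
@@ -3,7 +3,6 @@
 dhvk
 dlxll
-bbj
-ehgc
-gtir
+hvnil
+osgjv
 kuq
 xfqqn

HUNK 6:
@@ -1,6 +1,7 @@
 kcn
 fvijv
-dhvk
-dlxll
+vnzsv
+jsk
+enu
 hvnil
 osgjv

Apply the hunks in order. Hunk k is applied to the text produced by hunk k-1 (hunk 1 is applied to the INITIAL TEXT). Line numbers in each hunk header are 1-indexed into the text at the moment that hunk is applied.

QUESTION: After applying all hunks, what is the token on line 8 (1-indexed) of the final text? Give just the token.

Hunk 1: at line 6 remove [lbye] add [wpglt,gtir,kuq] -> 12 lines: kcn fvijv dcj ajinm exo dlxll bbj wpglt gtir kuq xfqqn getkt
Hunk 2: at line 7 remove [wpglt] add [ehgc] -> 12 lines: kcn fvijv dcj ajinm exo dlxll bbj ehgc gtir kuq xfqqn getkt
Hunk 3: at line 1 remove [dcj,ajinm] add [miwf] -> 11 lines: kcn fvijv miwf exo dlxll bbj ehgc gtir kuq xfqqn getkt
Hunk 4: at line 2 remove [miwf,exo] add [dhvk] -> 10 lines: kcn fvijv dhvk dlxll bbj ehgc gtir kuq xfqqn getkt
Hunk 5: at line 3 remove [bbj,ehgc,gtir] add [hvnil,osgjv] -> 9 lines: kcn fvijv dhvk dlxll hvnil osgjv kuq xfqqn getkt
Hunk 6: at line 1 remove [dhvk,dlxll] add [vnzsv,jsk,enu] -> 10 lines: kcn fvijv vnzsv jsk enu hvnil osgjv kuq xfqqn getkt
Final line 8: kuq

Answer: kuq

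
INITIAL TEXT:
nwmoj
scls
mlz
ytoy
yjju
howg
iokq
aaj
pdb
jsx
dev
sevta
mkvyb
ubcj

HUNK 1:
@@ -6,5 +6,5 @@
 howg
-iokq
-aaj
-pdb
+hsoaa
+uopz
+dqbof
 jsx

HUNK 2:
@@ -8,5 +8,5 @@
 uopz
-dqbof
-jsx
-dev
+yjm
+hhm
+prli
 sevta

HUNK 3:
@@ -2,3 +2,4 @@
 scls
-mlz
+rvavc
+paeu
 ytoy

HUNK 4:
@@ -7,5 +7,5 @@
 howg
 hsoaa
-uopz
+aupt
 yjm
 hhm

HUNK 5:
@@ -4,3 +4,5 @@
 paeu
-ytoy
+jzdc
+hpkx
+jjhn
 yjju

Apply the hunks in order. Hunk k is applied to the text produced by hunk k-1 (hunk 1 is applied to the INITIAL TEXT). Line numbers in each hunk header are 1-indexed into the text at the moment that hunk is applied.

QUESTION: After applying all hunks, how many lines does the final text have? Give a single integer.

Answer: 17

Derivation:
Hunk 1: at line 6 remove [iokq,aaj,pdb] add [hsoaa,uopz,dqbof] -> 14 lines: nwmoj scls mlz ytoy yjju howg hsoaa uopz dqbof jsx dev sevta mkvyb ubcj
Hunk 2: at line 8 remove [dqbof,jsx,dev] add [yjm,hhm,prli] -> 14 lines: nwmoj scls mlz ytoy yjju howg hsoaa uopz yjm hhm prli sevta mkvyb ubcj
Hunk 3: at line 2 remove [mlz] add [rvavc,paeu] -> 15 lines: nwmoj scls rvavc paeu ytoy yjju howg hsoaa uopz yjm hhm prli sevta mkvyb ubcj
Hunk 4: at line 7 remove [uopz] add [aupt] -> 15 lines: nwmoj scls rvavc paeu ytoy yjju howg hsoaa aupt yjm hhm prli sevta mkvyb ubcj
Hunk 5: at line 4 remove [ytoy] add [jzdc,hpkx,jjhn] -> 17 lines: nwmoj scls rvavc paeu jzdc hpkx jjhn yjju howg hsoaa aupt yjm hhm prli sevta mkvyb ubcj
Final line count: 17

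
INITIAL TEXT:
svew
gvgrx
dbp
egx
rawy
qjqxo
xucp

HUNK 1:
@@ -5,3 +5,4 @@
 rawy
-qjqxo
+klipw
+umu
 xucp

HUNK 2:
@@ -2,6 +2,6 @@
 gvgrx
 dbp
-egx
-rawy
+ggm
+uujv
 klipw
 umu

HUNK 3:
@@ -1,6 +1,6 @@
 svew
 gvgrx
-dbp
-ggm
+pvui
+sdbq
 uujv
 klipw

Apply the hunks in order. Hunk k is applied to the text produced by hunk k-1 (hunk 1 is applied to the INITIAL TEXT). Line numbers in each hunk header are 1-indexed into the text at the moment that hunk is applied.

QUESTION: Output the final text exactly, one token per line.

Answer: svew
gvgrx
pvui
sdbq
uujv
klipw
umu
xucp

Derivation:
Hunk 1: at line 5 remove [qjqxo] add [klipw,umu] -> 8 lines: svew gvgrx dbp egx rawy klipw umu xucp
Hunk 2: at line 2 remove [egx,rawy] add [ggm,uujv] -> 8 lines: svew gvgrx dbp ggm uujv klipw umu xucp
Hunk 3: at line 1 remove [dbp,ggm] add [pvui,sdbq] -> 8 lines: svew gvgrx pvui sdbq uujv klipw umu xucp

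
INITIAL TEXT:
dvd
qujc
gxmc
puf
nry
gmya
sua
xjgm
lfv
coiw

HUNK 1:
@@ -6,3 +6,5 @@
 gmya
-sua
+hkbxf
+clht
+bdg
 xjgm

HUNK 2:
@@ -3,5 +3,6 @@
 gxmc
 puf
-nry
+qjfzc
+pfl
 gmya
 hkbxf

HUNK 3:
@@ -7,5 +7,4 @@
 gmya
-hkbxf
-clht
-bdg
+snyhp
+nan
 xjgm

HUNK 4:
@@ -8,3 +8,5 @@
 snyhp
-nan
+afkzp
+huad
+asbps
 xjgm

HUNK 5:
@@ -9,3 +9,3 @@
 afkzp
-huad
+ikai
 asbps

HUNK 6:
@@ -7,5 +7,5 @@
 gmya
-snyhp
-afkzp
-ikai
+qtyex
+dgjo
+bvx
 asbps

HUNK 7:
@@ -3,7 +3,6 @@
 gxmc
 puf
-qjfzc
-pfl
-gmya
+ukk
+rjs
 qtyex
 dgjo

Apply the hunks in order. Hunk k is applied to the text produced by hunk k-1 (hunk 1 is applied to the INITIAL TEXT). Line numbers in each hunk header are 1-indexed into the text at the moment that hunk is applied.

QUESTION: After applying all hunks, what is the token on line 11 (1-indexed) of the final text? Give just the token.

Answer: xjgm

Derivation:
Hunk 1: at line 6 remove [sua] add [hkbxf,clht,bdg] -> 12 lines: dvd qujc gxmc puf nry gmya hkbxf clht bdg xjgm lfv coiw
Hunk 2: at line 3 remove [nry] add [qjfzc,pfl] -> 13 lines: dvd qujc gxmc puf qjfzc pfl gmya hkbxf clht bdg xjgm lfv coiw
Hunk 3: at line 7 remove [hkbxf,clht,bdg] add [snyhp,nan] -> 12 lines: dvd qujc gxmc puf qjfzc pfl gmya snyhp nan xjgm lfv coiw
Hunk 4: at line 8 remove [nan] add [afkzp,huad,asbps] -> 14 lines: dvd qujc gxmc puf qjfzc pfl gmya snyhp afkzp huad asbps xjgm lfv coiw
Hunk 5: at line 9 remove [huad] add [ikai] -> 14 lines: dvd qujc gxmc puf qjfzc pfl gmya snyhp afkzp ikai asbps xjgm lfv coiw
Hunk 6: at line 7 remove [snyhp,afkzp,ikai] add [qtyex,dgjo,bvx] -> 14 lines: dvd qujc gxmc puf qjfzc pfl gmya qtyex dgjo bvx asbps xjgm lfv coiw
Hunk 7: at line 3 remove [qjfzc,pfl,gmya] add [ukk,rjs] -> 13 lines: dvd qujc gxmc puf ukk rjs qtyex dgjo bvx asbps xjgm lfv coiw
Final line 11: xjgm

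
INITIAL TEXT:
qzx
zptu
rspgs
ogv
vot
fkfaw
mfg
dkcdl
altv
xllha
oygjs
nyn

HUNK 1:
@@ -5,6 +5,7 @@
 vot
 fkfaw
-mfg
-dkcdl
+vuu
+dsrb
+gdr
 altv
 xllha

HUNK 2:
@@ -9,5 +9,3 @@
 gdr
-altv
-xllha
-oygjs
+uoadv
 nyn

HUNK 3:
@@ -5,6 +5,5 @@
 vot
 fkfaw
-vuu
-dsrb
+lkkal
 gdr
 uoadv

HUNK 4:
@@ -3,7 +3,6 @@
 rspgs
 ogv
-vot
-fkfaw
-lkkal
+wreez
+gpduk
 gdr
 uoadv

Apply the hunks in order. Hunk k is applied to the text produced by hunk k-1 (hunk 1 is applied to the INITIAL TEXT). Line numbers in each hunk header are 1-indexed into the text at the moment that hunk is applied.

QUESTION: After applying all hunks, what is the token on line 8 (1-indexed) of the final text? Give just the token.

Answer: uoadv

Derivation:
Hunk 1: at line 5 remove [mfg,dkcdl] add [vuu,dsrb,gdr] -> 13 lines: qzx zptu rspgs ogv vot fkfaw vuu dsrb gdr altv xllha oygjs nyn
Hunk 2: at line 9 remove [altv,xllha,oygjs] add [uoadv] -> 11 lines: qzx zptu rspgs ogv vot fkfaw vuu dsrb gdr uoadv nyn
Hunk 3: at line 5 remove [vuu,dsrb] add [lkkal] -> 10 lines: qzx zptu rspgs ogv vot fkfaw lkkal gdr uoadv nyn
Hunk 4: at line 3 remove [vot,fkfaw,lkkal] add [wreez,gpduk] -> 9 lines: qzx zptu rspgs ogv wreez gpduk gdr uoadv nyn
Final line 8: uoadv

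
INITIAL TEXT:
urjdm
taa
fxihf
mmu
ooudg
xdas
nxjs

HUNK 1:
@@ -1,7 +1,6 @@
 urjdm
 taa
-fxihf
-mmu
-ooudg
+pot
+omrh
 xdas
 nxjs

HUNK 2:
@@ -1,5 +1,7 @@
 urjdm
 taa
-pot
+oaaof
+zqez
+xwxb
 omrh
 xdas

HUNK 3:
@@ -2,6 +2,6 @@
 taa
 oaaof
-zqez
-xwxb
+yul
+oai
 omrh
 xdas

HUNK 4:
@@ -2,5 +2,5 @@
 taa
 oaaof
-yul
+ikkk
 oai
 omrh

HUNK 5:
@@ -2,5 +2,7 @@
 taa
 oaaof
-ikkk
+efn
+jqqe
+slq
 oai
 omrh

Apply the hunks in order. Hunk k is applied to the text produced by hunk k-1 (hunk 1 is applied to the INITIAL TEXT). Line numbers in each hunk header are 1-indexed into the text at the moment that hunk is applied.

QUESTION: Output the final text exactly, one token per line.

Answer: urjdm
taa
oaaof
efn
jqqe
slq
oai
omrh
xdas
nxjs

Derivation:
Hunk 1: at line 1 remove [fxihf,mmu,ooudg] add [pot,omrh] -> 6 lines: urjdm taa pot omrh xdas nxjs
Hunk 2: at line 1 remove [pot] add [oaaof,zqez,xwxb] -> 8 lines: urjdm taa oaaof zqez xwxb omrh xdas nxjs
Hunk 3: at line 2 remove [zqez,xwxb] add [yul,oai] -> 8 lines: urjdm taa oaaof yul oai omrh xdas nxjs
Hunk 4: at line 2 remove [yul] add [ikkk] -> 8 lines: urjdm taa oaaof ikkk oai omrh xdas nxjs
Hunk 5: at line 2 remove [ikkk] add [efn,jqqe,slq] -> 10 lines: urjdm taa oaaof efn jqqe slq oai omrh xdas nxjs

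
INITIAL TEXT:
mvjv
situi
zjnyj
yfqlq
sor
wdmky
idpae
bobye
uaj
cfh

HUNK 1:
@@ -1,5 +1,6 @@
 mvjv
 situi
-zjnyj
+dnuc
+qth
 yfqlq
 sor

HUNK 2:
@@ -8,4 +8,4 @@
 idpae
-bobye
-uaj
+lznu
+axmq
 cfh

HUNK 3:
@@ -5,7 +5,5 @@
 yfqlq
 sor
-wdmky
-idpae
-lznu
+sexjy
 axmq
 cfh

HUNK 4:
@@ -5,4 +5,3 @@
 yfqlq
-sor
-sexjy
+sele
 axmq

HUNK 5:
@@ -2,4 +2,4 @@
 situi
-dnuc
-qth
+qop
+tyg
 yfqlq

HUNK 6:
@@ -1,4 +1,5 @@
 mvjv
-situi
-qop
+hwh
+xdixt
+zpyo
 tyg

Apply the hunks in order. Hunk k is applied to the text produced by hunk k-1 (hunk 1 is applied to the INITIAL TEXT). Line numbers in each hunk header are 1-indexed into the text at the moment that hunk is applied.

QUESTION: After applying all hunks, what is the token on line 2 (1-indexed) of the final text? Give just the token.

Answer: hwh

Derivation:
Hunk 1: at line 1 remove [zjnyj] add [dnuc,qth] -> 11 lines: mvjv situi dnuc qth yfqlq sor wdmky idpae bobye uaj cfh
Hunk 2: at line 8 remove [bobye,uaj] add [lznu,axmq] -> 11 lines: mvjv situi dnuc qth yfqlq sor wdmky idpae lznu axmq cfh
Hunk 3: at line 5 remove [wdmky,idpae,lznu] add [sexjy] -> 9 lines: mvjv situi dnuc qth yfqlq sor sexjy axmq cfh
Hunk 4: at line 5 remove [sor,sexjy] add [sele] -> 8 lines: mvjv situi dnuc qth yfqlq sele axmq cfh
Hunk 5: at line 2 remove [dnuc,qth] add [qop,tyg] -> 8 lines: mvjv situi qop tyg yfqlq sele axmq cfh
Hunk 6: at line 1 remove [situi,qop] add [hwh,xdixt,zpyo] -> 9 lines: mvjv hwh xdixt zpyo tyg yfqlq sele axmq cfh
Final line 2: hwh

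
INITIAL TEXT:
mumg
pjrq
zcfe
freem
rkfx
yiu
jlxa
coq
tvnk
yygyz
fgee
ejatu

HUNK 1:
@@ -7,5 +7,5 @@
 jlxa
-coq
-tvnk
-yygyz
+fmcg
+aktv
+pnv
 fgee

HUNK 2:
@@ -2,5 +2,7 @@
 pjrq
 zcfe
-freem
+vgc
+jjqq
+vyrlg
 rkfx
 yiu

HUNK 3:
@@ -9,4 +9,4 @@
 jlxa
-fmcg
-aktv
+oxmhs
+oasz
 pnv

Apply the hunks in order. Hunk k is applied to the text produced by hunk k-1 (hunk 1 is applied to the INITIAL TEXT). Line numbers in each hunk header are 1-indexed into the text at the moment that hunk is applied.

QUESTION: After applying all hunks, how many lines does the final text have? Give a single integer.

Hunk 1: at line 7 remove [coq,tvnk,yygyz] add [fmcg,aktv,pnv] -> 12 lines: mumg pjrq zcfe freem rkfx yiu jlxa fmcg aktv pnv fgee ejatu
Hunk 2: at line 2 remove [freem] add [vgc,jjqq,vyrlg] -> 14 lines: mumg pjrq zcfe vgc jjqq vyrlg rkfx yiu jlxa fmcg aktv pnv fgee ejatu
Hunk 3: at line 9 remove [fmcg,aktv] add [oxmhs,oasz] -> 14 lines: mumg pjrq zcfe vgc jjqq vyrlg rkfx yiu jlxa oxmhs oasz pnv fgee ejatu
Final line count: 14

Answer: 14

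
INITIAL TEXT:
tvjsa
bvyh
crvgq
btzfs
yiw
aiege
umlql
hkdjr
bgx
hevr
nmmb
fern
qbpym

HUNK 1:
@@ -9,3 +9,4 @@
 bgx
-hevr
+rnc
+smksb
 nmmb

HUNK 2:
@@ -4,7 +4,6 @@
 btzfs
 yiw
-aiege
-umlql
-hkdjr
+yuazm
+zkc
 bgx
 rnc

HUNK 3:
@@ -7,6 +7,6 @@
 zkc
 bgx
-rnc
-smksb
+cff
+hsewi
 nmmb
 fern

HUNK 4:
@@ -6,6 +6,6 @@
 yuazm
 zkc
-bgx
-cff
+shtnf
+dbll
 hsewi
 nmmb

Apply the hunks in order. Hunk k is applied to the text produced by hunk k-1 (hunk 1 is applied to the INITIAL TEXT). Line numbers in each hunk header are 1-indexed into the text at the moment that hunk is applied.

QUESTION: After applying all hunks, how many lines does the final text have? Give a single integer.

Answer: 13

Derivation:
Hunk 1: at line 9 remove [hevr] add [rnc,smksb] -> 14 lines: tvjsa bvyh crvgq btzfs yiw aiege umlql hkdjr bgx rnc smksb nmmb fern qbpym
Hunk 2: at line 4 remove [aiege,umlql,hkdjr] add [yuazm,zkc] -> 13 lines: tvjsa bvyh crvgq btzfs yiw yuazm zkc bgx rnc smksb nmmb fern qbpym
Hunk 3: at line 7 remove [rnc,smksb] add [cff,hsewi] -> 13 lines: tvjsa bvyh crvgq btzfs yiw yuazm zkc bgx cff hsewi nmmb fern qbpym
Hunk 4: at line 6 remove [bgx,cff] add [shtnf,dbll] -> 13 lines: tvjsa bvyh crvgq btzfs yiw yuazm zkc shtnf dbll hsewi nmmb fern qbpym
Final line count: 13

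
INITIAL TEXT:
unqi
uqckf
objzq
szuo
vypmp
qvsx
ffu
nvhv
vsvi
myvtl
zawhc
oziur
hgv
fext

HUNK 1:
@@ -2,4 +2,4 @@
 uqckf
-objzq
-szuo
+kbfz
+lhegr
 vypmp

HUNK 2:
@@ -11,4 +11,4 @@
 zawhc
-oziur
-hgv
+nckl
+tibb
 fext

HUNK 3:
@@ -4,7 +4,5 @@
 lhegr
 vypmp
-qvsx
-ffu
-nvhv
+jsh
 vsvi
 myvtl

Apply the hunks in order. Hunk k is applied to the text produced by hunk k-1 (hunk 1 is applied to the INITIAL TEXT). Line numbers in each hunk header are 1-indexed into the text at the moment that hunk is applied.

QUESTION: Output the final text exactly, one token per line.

Answer: unqi
uqckf
kbfz
lhegr
vypmp
jsh
vsvi
myvtl
zawhc
nckl
tibb
fext

Derivation:
Hunk 1: at line 2 remove [objzq,szuo] add [kbfz,lhegr] -> 14 lines: unqi uqckf kbfz lhegr vypmp qvsx ffu nvhv vsvi myvtl zawhc oziur hgv fext
Hunk 2: at line 11 remove [oziur,hgv] add [nckl,tibb] -> 14 lines: unqi uqckf kbfz lhegr vypmp qvsx ffu nvhv vsvi myvtl zawhc nckl tibb fext
Hunk 3: at line 4 remove [qvsx,ffu,nvhv] add [jsh] -> 12 lines: unqi uqckf kbfz lhegr vypmp jsh vsvi myvtl zawhc nckl tibb fext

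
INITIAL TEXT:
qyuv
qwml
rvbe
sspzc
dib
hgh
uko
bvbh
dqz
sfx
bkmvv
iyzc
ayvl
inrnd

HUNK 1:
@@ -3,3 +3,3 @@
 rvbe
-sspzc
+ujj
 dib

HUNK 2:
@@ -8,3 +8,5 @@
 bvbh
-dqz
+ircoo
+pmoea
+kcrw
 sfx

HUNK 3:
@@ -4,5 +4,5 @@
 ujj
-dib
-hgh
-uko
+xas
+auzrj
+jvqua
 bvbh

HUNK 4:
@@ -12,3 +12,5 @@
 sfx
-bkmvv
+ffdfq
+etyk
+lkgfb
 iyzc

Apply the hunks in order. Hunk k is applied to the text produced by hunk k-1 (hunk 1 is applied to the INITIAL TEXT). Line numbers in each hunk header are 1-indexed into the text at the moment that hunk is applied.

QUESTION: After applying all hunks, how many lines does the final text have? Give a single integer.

Answer: 18

Derivation:
Hunk 1: at line 3 remove [sspzc] add [ujj] -> 14 lines: qyuv qwml rvbe ujj dib hgh uko bvbh dqz sfx bkmvv iyzc ayvl inrnd
Hunk 2: at line 8 remove [dqz] add [ircoo,pmoea,kcrw] -> 16 lines: qyuv qwml rvbe ujj dib hgh uko bvbh ircoo pmoea kcrw sfx bkmvv iyzc ayvl inrnd
Hunk 3: at line 4 remove [dib,hgh,uko] add [xas,auzrj,jvqua] -> 16 lines: qyuv qwml rvbe ujj xas auzrj jvqua bvbh ircoo pmoea kcrw sfx bkmvv iyzc ayvl inrnd
Hunk 4: at line 12 remove [bkmvv] add [ffdfq,etyk,lkgfb] -> 18 lines: qyuv qwml rvbe ujj xas auzrj jvqua bvbh ircoo pmoea kcrw sfx ffdfq etyk lkgfb iyzc ayvl inrnd
Final line count: 18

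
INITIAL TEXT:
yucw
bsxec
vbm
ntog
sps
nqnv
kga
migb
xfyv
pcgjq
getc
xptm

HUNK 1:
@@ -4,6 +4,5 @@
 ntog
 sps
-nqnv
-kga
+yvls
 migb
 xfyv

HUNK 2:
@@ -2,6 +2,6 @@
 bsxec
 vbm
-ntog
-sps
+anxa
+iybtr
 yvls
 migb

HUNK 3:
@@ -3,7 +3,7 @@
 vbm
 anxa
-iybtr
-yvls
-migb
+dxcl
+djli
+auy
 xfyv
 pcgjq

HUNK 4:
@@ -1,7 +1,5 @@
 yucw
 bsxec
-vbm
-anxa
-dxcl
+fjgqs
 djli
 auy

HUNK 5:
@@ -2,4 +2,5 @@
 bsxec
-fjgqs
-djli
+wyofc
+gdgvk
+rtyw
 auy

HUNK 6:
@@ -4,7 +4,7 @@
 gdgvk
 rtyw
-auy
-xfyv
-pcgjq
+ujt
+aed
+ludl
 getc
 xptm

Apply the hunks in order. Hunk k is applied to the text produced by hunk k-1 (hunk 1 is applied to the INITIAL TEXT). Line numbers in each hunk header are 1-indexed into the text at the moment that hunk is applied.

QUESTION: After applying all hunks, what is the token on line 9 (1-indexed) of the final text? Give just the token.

Answer: getc

Derivation:
Hunk 1: at line 4 remove [nqnv,kga] add [yvls] -> 11 lines: yucw bsxec vbm ntog sps yvls migb xfyv pcgjq getc xptm
Hunk 2: at line 2 remove [ntog,sps] add [anxa,iybtr] -> 11 lines: yucw bsxec vbm anxa iybtr yvls migb xfyv pcgjq getc xptm
Hunk 3: at line 3 remove [iybtr,yvls,migb] add [dxcl,djli,auy] -> 11 lines: yucw bsxec vbm anxa dxcl djli auy xfyv pcgjq getc xptm
Hunk 4: at line 1 remove [vbm,anxa,dxcl] add [fjgqs] -> 9 lines: yucw bsxec fjgqs djli auy xfyv pcgjq getc xptm
Hunk 5: at line 2 remove [fjgqs,djli] add [wyofc,gdgvk,rtyw] -> 10 lines: yucw bsxec wyofc gdgvk rtyw auy xfyv pcgjq getc xptm
Hunk 6: at line 4 remove [auy,xfyv,pcgjq] add [ujt,aed,ludl] -> 10 lines: yucw bsxec wyofc gdgvk rtyw ujt aed ludl getc xptm
Final line 9: getc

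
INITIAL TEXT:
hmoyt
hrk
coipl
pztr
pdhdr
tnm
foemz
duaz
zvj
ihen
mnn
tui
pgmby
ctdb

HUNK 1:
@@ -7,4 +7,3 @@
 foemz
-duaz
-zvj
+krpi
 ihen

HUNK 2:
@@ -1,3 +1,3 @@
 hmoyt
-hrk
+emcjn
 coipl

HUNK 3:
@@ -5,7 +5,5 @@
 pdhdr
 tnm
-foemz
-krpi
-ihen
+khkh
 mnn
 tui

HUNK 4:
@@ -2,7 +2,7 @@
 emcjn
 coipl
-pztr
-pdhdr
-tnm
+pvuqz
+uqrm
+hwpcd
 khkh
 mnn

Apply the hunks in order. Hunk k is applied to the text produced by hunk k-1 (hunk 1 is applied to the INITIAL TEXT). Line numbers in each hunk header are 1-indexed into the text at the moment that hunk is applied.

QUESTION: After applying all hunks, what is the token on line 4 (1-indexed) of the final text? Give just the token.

Hunk 1: at line 7 remove [duaz,zvj] add [krpi] -> 13 lines: hmoyt hrk coipl pztr pdhdr tnm foemz krpi ihen mnn tui pgmby ctdb
Hunk 2: at line 1 remove [hrk] add [emcjn] -> 13 lines: hmoyt emcjn coipl pztr pdhdr tnm foemz krpi ihen mnn tui pgmby ctdb
Hunk 3: at line 5 remove [foemz,krpi,ihen] add [khkh] -> 11 lines: hmoyt emcjn coipl pztr pdhdr tnm khkh mnn tui pgmby ctdb
Hunk 4: at line 2 remove [pztr,pdhdr,tnm] add [pvuqz,uqrm,hwpcd] -> 11 lines: hmoyt emcjn coipl pvuqz uqrm hwpcd khkh mnn tui pgmby ctdb
Final line 4: pvuqz

Answer: pvuqz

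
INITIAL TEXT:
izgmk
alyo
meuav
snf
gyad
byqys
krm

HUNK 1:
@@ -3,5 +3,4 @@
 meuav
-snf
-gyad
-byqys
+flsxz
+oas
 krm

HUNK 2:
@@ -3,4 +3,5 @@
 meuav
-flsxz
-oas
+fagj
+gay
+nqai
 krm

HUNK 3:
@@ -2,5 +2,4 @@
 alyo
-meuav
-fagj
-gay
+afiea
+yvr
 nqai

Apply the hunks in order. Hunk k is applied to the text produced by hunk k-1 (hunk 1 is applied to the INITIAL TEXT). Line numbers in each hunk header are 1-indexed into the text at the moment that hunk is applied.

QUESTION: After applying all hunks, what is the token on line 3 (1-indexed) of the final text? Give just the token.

Hunk 1: at line 3 remove [snf,gyad,byqys] add [flsxz,oas] -> 6 lines: izgmk alyo meuav flsxz oas krm
Hunk 2: at line 3 remove [flsxz,oas] add [fagj,gay,nqai] -> 7 lines: izgmk alyo meuav fagj gay nqai krm
Hunk 3: at line 2 remove [meuav,fagj,gay] add [afiea,yvr] -> 6 lines: izgmk alyo afiea yvr nqai krm
Final line 3: afiea

Answer: afiea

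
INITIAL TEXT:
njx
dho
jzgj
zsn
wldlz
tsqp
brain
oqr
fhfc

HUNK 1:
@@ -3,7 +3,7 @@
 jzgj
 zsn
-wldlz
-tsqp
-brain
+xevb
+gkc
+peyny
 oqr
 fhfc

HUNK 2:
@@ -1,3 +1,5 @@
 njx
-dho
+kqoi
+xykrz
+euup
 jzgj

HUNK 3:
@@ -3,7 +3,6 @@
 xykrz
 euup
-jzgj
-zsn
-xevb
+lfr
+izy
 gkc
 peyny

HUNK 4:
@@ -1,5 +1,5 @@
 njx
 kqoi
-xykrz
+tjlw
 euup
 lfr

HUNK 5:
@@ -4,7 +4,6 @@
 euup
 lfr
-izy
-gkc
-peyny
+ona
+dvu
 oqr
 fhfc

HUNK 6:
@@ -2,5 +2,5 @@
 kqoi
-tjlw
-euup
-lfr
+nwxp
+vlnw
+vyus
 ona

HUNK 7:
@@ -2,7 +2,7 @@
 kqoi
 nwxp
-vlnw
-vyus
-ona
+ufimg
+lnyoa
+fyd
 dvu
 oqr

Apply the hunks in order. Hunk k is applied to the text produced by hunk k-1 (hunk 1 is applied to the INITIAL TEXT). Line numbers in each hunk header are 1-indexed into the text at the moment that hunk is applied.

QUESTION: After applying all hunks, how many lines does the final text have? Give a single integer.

Answer: 9

Derivation:
Hunk 1: at line 3 remove [wldlz,tsqp,brain] add [xevb,gkc,peyny] -> 9 lines: njx dho jzgj zsn xevb gkc peyny oqr fhfc
Hunk 2: at line 1 remove [dho] add [kqoi,xykrz,euup] -> 11 lines: njx kqoi xykrz euup jzgj zsn xevb gkc peyny oqr fhfc
Hunk 3: at line 3 remove [jzgj,zsn,xevb] add [lfr,izy] -> 10 lines: njx kqoi xykrz euup lfr izy gkc peyny oqr fhfc
Hunk 4: at line 1 remove [xykrz] add [tjlw] -> 10 lines: njx kqoi tjlw euup lfr izy gkc peyny oqr fhfc
Hunk 5: at line 4 remove [izy,gkc,peyny] add [ona,dvu] -> 9 lines: njx kqoi tjlw euup lfr ona dvu oqr fhfc
Hunk 6: at line 2 remove [tjlw,euup,lfr] add [nwxp,vlnw,vyus] -> 9 lines: njx kqoi nwxp vlnw vyus ona dvu oqr fhfc
Hunk 7: at line 2 remove [vlnw,vyus,ona] add [ufimg,lnyoa,fyd] -> 9 lines: njx kqoi nwxp ufimg lnyoa fyd dvu oqr fhfc
Final line count: 9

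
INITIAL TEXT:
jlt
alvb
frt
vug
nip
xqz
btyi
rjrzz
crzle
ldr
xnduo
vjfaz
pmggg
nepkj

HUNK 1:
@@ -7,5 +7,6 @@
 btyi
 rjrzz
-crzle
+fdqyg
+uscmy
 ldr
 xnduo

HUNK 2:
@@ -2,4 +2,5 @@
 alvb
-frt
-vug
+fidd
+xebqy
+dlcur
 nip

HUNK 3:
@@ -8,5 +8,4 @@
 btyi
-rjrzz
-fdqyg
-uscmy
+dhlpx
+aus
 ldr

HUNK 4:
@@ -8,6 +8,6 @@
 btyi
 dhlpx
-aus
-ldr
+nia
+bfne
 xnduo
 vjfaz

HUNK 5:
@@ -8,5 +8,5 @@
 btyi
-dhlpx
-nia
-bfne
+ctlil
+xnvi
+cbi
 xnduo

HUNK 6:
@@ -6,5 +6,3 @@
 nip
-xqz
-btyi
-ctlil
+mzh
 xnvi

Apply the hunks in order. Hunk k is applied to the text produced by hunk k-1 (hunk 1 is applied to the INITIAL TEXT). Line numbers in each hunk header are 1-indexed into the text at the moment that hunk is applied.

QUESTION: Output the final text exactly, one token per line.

Answer: jlt
alvb
fidd
xebqy
dlcur
nip
mzh
xnvi
cbi
xnduo
vjfaz
pmggg
nepkj

Derivation:
Hunk 1: at line 7 remove [crzle] add [fdqyg,uscmy] -> 15 lines: jlt alvb frt vug nip xqz btyi rjrzz fdqyg uscmy ldr xnduo vjfaz pmggg nepkj
Hunk 2: at line 2 remove [frt,vug] add [fidd,xebqy,dlcur] -> 16 lines: jlt alvb fidd xebqy dlcur nip xqz btyi rjrzz fdqyg uscmy ldr xnduo vjfaz pmggg nepkj
Hunk 3: at line 8 remove [rjrzz,fdqyg,uscmy] add [dhlpx,aus] -> 15 lines: jlt alvb fidd xebqy dlcur nip xqz btyi dhlpx aus ldr xnduo vjfaz pmggg nepkj
Hunk 4: at line 8 remove [aus,ldr] add [nia,bfne] -> 15 lines: jlt alvb fidd xebqy dlcur nip xqz btyi dhlpx nia bfne xnduo vjfaz pmggg nepkj
Hunk 5: at line 8 remove [dhlpx,nia,bfne] add [ctlil,xnvi,cbi] -> 15 lines: jlt alvb fidd xebqy dlcur nip xqz btyi ctlil xnvi cbi xnduo vjfaz pmggg nepkj
Hunk 6: at line 6 remove [xqz,btyi,ctlil] add [mzh] -> 13 lines: jlt alvb fidd xebqy dlcur nip mzh xnvi cbi xnduo vjfaz pmggg nepkj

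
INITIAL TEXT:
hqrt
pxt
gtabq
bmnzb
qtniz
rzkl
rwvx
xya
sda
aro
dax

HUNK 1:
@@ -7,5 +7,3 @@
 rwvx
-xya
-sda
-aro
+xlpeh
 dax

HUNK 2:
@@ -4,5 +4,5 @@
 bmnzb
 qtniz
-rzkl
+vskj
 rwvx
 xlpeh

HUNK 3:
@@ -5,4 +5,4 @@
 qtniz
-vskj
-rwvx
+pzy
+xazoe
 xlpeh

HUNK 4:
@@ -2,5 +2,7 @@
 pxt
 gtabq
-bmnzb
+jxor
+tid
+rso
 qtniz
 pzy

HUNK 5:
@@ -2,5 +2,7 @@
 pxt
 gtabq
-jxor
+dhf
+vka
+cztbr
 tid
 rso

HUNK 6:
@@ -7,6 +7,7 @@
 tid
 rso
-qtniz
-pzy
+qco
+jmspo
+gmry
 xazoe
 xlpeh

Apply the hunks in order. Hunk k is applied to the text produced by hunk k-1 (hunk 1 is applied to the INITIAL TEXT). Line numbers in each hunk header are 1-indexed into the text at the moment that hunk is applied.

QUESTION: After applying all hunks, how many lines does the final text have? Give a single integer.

Answer: 14

Derivation:
Hunk 1: at line 7 remove [xya,sda,aro] add [xlpeh] -> 9 lines: hqrt pxt gtabq bmnzb qtniz rzkl rwvx xlpeh dax
Hunk 2: at line 4 remove [rzkl] add [vskj] -> 9 lines: hqrt pxt gtabq bmnzb qtniz vskj rwvx xlpeh dax
Hunk 3: at line 5 remove [vskj,rwvx] add [pzy,xazoe] -> 9 lines: hqrt pxt gtabq bmnzb qtniz pzy xazoe xlpeh dax
Hunk 4: at line 2 remove [bmnzb] add [jxor,tid,rso] -> 11 lines: hqrt pxt gtabq jxor tid rso qtniz pzy xazoe xlpeh dax
Hunk 5: at line 2 remove [jxor] add [dhf,vka,cztbr] -> 13 lines: hqrt pxt gtabq dhf vka cztbr tid rso qtniz pzy xazoe xlpeh dax
Hunk 6: at line 7 remove [qtniz,pzy] add [qco,jmspo,gmry] -> 14 lines: hqrt pxt gtabq dhf vka cztbr tid rso qco jmspo gmry xazoe xlpeh dax
Final line count: 14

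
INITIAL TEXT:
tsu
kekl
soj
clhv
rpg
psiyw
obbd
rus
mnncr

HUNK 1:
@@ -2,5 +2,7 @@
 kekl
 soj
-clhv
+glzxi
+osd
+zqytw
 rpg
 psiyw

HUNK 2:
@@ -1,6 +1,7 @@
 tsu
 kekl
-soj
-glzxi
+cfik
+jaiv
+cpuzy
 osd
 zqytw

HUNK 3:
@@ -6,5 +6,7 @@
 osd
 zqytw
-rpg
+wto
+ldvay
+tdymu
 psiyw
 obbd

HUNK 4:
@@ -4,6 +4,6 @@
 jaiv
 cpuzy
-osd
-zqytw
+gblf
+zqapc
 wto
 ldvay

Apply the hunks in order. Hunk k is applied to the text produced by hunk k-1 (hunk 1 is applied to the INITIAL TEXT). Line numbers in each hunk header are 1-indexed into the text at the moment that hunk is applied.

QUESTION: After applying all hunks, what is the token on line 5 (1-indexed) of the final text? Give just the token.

Hunk 1: at line 2 remove [clhv] add [glzxi,osd,zqytw] -> 11 lines: tsu kekl soj glzxi osd zqytw rpg psiyw obbd rus mnncr
Hunk 2: at line 1 remove [soj,glzxi] add [cfik,jaiv,cpuzy] -> 12 lines: tsu kekl cfik jaiv cpuzy osd zqytw rpg psiyw obbd rus mnncr
Hunk 3: at line 6 remove [rpg] add [wto,ldvay,tdymu] -> 14 lines: tsu kekl cfik jaiv cpuzy osd zqytw wto ldvay tdymu psiyw obbd rus mnncr
Hunk 4: at line 4 remove [osd,zqytw] add [gblf,zqapc] -> 14 lines: tsu kekl cfik jaiv cpuzy gblf zqapc wto ldvay tdymu psiyw obbd rus mnncr
Final line 5: cpuzy

Answer: cpuzy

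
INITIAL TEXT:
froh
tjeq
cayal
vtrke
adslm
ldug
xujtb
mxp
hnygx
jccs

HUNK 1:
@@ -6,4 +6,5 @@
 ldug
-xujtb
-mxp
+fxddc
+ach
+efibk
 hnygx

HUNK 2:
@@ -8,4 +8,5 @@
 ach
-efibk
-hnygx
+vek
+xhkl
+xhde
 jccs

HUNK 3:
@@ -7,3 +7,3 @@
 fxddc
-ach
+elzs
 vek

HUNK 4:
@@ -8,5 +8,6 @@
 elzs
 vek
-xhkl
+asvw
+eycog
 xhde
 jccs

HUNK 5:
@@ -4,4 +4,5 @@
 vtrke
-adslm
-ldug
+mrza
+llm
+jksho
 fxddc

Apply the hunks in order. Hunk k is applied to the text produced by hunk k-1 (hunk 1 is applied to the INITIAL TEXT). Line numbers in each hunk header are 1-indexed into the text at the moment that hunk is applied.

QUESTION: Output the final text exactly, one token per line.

Answer: froh
tjeq
cayal
vtrke
mrza
llm
jksho
fxddc
elzs
vek
asvw
eycog
xhde
jccs

Derivation:
Hunk 1: at line 6 remove [xujtb,mxp] add [fxddc,ach,efibk] -> 11 lines: froh tjeq cayal vtrke adslm ldug fxddc ach efibk hnygx jccs
Hunk 2: at line 8 remove [efibk,hnygx] add [vek,xhkl,xhde] -> 12 lines: froh tjeq cayal vtrke adslm ldug fxddc ach vek xhkl xhde jccs
Hunk 3: at line 7 remove [ach] add [elzs] -> 12 lines: froh tjeq cayal vtrke adslm ldug fxddc elzs vek xhkl xhde jccs
Hunk 4: at line 8 remove [xhkl] add [asvw,eycog] -> 13 lines: froh tjeq cayal vtrke adslm ldug fxddc elzs vek asvw eycog xhde jccs
Hunk 5: at line 4 remove [adslm,ldug] add [mrza,llm,jksho] -> 14 lines: froh tjeq cayal vtrke mrza llm jksho fxddc elzs vek asvw eycog xhde jccs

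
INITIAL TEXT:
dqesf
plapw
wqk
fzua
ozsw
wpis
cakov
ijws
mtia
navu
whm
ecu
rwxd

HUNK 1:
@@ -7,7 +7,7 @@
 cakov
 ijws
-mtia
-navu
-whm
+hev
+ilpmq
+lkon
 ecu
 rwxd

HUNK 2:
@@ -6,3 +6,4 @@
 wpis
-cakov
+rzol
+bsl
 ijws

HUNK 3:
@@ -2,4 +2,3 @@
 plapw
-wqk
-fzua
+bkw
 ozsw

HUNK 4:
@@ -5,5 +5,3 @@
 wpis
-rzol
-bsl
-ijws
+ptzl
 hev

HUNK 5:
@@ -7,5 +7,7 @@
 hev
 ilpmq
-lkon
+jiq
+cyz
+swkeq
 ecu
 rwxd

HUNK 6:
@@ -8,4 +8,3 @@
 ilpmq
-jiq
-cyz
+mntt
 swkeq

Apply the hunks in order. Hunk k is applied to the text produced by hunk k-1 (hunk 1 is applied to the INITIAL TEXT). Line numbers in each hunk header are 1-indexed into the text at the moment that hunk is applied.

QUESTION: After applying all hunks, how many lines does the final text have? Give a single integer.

Hunk 1: at line 7 remove [mtia,navu,whm] add [hev,ilpmq,lkon] -> 13 lines: dqesf plapw wqk fzua ozsw wpis cakov ijws hev ilpmq lkon ecu rwxd
Hunk 2: at line 6 remove [cakov] add [rzol,bsl] -> 14 lines: dqesf plapw wqk fzua ozsw wpis rzol bsl ijws hev ilpmq lkon ecu rwxd
Hunk 3: at line 2 remove [wqk,fzua] add [bkw] -> 13 lines: dqesf plapw bkw ozsw wpis rzol bsl ijws hev ilpmq lkon ecu rwxd
Hunk 4: at line 5 remove [rzol,bsl,ijws] add [ptzl] -> 11 lines: dqesf plapw bkw ozsw wpis ptzl hev ilpmq lkon ecu rwxd
Hunk 5: at line 7 remove [lkon] add [jiq,cyz,swkeq] -> 13 lines: dqesf plapw bkw ozsw wpis ptzl hev ilpmq jiq cyz swkeq ecu rwxd
Hunk 6: at line 8 remove [jiq,cyz] add [mntt] -> 12 lines: dqesf plapw bkw ozsw wpis ptzl hev ilpmq mntt swkeq ecu rwxd
Final line count: 12

Answer: 12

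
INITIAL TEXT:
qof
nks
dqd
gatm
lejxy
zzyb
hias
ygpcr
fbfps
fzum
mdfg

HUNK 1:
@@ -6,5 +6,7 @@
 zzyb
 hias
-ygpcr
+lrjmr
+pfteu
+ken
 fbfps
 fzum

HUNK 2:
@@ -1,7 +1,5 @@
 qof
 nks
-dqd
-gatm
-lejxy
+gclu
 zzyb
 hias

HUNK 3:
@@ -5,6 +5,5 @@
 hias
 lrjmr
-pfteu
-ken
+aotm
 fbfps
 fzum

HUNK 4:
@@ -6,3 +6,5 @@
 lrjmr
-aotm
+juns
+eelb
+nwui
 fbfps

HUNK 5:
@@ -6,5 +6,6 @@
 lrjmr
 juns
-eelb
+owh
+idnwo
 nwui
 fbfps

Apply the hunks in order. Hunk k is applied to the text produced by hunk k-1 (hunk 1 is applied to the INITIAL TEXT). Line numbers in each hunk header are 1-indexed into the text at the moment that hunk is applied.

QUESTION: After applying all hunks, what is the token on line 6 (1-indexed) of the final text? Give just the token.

Answer: lrjmr

Derivation:
Hunk 1: at line 6 remove [ygpcr] add [lrjmr,pfteu,ken] -> 13 lines: qof nks dqd gatm lejxy zzyb hias lrjmr pfteu ken fbfps fzum mdfg
Hunk 2: at line 1 remove [dqd,gatm,lejxy] add [gclu] -> 11 lines: qof nks gclu zzyb hias lrjmr pfteu ken fbfps fzum mdfg
Hunk 3: at line 5 remove [pfteu,ken] add [aotm] -> 10 lines: qof nks gclu zzyb hias lrjmr aotm fbfps fzum mdfg
Hunk 4: at line 6 remove [aotm] add [juns,eelb,nwui] -> 12 lines: qof nks gclu zzyb hias lrjmr juns eelb nwui fbfps fzum mdfg
Hunk 5: at line 6 remove [eelb] add [owh,idnwo] -> 13 lines: qof nks gclu zzyb hias lrjmr juns owh idnwo nwui fbfps fzum mdfg
Final line 6: lrjmr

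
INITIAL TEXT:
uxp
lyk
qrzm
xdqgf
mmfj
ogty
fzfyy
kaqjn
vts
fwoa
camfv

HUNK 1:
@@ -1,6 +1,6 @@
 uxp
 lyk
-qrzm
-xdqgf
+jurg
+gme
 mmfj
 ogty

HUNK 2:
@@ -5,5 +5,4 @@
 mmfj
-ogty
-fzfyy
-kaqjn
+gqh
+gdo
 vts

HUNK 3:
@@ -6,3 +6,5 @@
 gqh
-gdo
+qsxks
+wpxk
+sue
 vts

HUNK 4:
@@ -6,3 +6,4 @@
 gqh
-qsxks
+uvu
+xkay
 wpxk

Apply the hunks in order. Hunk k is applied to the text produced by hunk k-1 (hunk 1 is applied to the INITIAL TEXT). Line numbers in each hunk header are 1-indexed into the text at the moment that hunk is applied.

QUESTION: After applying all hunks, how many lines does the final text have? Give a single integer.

Answer: 13

Derivation:
Hunk 1: at line 1 remove [qrzm,xdqgf] add [jurg,gme] -> 11 lines: uxp lyk jurg gme mmfj ogty fzfyy kaqjn vts fwoa camfv
Hunk 2: at line 5 remove [ogty,fzfyy,kaqjn] add [gqh,gdo] -> 10 lines: uxp lyk jurg gme mmfj gqh gdo vts fwoa camfv
Hunk 3: at line 6 remove [gdo] add [qsxks,wpxk,sue] -> 12 lines: uxp lyk jurg gme mmfj gqh qsxks wpxk sue vts fwoa camfv
Hunk 4: at line 6 remove [qsxks] add [uvu,xkay] -> 13 lines: uxp lyk jurg gme mmfj gqh uvu xkay wpxk sue vts fwoa camfv
Final line count: 13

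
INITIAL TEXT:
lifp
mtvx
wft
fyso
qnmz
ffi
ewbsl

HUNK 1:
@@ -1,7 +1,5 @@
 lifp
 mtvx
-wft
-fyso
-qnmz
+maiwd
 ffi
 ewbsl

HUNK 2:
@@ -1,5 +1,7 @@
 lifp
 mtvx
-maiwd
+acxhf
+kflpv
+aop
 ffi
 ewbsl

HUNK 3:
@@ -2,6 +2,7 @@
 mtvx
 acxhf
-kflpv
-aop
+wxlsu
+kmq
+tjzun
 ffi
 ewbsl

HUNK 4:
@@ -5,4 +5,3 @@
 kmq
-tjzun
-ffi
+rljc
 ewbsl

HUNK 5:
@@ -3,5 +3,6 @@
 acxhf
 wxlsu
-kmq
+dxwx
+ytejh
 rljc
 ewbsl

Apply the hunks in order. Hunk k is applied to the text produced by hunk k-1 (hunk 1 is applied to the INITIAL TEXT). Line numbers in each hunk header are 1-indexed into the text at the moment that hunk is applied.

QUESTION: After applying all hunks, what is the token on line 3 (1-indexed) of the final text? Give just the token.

Answer: acxhf

Derivation:
Hunk 1: at line 1 remove [wft,fyso,qnmz] add [maiwd] -> 5 lines: lifp mtvx maiwd ffi ewbsl
Hunk 2: at line 1 remove [maiwd] add [acxhf,kflpv,aop] -> 7 lines: lifp mtvx acxhf kflpv aop ffi ewbsl
Hunk 3: at line 2 remove [kflpv,aop] add [wxlsu,kmq,tjzun] -> 8 lines: lifp mtvx acxhf wxlsu kmq tjzun ffi ewbsl
Hunk 4: at line 5 remove [tjzun,ffi] add [rljc] -> 7 lines: lifp mtvx acxhf wxlsu kmq rljc ewbsl
Hunk 5: at line 3 remove [kmq] add [dxwx,ytejh] -> 8 lines: lifp mtvx acxhf wxlsu dxwx ytejh rljc ewbsl
Final line 3: acxhf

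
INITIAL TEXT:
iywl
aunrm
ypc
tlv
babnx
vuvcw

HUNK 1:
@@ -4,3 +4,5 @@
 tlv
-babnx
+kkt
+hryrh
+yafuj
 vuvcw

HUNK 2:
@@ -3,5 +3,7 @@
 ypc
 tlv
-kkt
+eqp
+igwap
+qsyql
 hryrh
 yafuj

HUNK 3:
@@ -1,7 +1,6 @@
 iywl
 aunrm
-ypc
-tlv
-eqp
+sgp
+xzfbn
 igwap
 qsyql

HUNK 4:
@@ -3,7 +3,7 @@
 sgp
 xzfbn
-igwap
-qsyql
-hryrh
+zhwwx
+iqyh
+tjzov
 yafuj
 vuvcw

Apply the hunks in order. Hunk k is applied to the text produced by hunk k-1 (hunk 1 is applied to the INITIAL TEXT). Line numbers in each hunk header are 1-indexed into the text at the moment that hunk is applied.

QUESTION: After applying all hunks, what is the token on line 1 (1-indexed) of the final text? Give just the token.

Answer: iywl

Derivation:
Hunk 1: at line 4 remove [babnx] add [kkt,hryrh,yafuj] -> 8 lines: iywl aunrm ypc tlv kkt hryrh yafuj vuvcw
Hunk 2: at line 3 remove [kkt] add [eqp,igwap,qsyql] -> 10 lines: iywl aunrm ypc tlv eqp igwap qsyql hryrh yafuj vuvcw
Hunk 3: at line 1 remove [ypc,tlv,eqp] add [sgp,xzfbn] -> 9 lines: iywl aunrm sgp xzfbn igwap qsyql hryrh yafuj vuvcw
Hunk 4: at line 3 remove [igwap,qsyql,hryrh] add [zhwwx,iqyh,tjzov] -> 9 lines: iywl aunrm sgp xzfbn zhwwx iqyh tjzov yafuj vuvcw
Final line 1: iywl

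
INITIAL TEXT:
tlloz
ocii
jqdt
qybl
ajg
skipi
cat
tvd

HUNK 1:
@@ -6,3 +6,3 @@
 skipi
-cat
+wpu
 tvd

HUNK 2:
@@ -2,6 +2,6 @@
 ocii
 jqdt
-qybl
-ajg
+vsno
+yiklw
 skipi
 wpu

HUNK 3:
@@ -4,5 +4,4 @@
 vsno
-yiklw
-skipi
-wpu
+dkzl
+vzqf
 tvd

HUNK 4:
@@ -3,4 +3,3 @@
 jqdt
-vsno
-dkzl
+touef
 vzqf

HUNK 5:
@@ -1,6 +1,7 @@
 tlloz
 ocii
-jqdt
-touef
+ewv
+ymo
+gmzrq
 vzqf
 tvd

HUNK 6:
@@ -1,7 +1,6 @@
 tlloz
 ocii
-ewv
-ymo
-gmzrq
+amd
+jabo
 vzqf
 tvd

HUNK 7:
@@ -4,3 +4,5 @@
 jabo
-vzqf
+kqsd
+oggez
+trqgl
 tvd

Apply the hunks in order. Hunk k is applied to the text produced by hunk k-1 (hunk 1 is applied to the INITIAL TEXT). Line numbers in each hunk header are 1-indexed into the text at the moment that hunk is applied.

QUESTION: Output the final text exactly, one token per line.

Answer: tlloz
ocii
amd
jabo
kqsd
oggez
trqgl
tvd

Derivation:
Hunk 1: at line 6 remove [cat] add [wpu] -> 8 lines: tlloz ocii jqdt qybl ajg skipi wpu tvd
Hunk 2: at line 2 remove [qybl,ajg] add [vsno,yiklw] -> 8 lines: tlloz ocii jqdt vsno yiklw skipi wpu tvd
Hunk 3: at line 4 remove [yiklw,skipi,wpu] add [dkzl,vzqf] -> 7 lines: tlloz ocii jqdt vsno dkzl vzqf tvd
Hunk 4: at line 3 remove [vsno,dkzl] add [touef] -> 6 lines: tlloz ocii jqdt touef vzqf tvd
Hunk 5: at line 1 remove [jqdt,touef] add [ewv,ymo,gmzrq] -> 7 lines: tlloz ocii ewv ymo gmzrq vzqf tvd
Hunk 6: at line 1 remove [ewv,ymo,gmzrq] add [amd,jabo] -> 6 lines: tlloz ocii amd jabo vzqf tvd
Hunk 7: at line 4 remove [vzqf] add [kqsd,oggez,trqgl] -> 8 lines: tlloz ocii amd jabo kqsd oggez trqgl tvd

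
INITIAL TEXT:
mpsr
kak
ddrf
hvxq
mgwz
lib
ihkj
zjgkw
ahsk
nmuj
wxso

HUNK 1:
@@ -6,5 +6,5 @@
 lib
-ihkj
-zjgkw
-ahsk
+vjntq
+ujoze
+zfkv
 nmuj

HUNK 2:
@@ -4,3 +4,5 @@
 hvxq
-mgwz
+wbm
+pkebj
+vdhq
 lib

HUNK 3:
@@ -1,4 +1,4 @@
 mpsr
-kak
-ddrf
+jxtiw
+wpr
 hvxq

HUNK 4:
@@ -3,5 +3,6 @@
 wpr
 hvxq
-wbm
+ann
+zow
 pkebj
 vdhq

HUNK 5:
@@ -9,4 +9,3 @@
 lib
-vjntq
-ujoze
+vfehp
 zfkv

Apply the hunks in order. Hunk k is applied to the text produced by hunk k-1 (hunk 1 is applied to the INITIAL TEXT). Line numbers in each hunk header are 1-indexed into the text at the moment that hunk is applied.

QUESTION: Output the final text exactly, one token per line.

Answer: mpsr
jxtiw
wpr
hvxq
ann
zow
pkebj
vdhq
lib
vfehp
zfkv
nmuj
wxso

Derivation:
Hunk 1: at line 6 remove [ihkj,zjgkw,ahsk] add [vjntq,ujoze,zfkv] -> 11 lines: mpsr kak ddrf hvxq mgwz lib vjntq ujoze zfkv nmuj wxso
Hunk 2: at line 4 remove [mgwz] add [wbm,pkebj,vdhq] -> 13 lines: mpsr kak ddrf hvxq wbm pkebj vdhq lib vjntq ujoze zfkv nmuj wxso
Hunk 3: at line 1 remove [kak,ddrf] add [jxtiw,wpr] -> 13 lines: mpsr jxtiw wpr hvxq wbm pkebj vdhq lib vjntq ujoze zfkv nmuj wxso
Hunk 4: at line 3 remove [wbm] add [ann,zow] -> 14 lines: mpsr jxtiw wpr hvxq ann zow pkebj vdhq lib vjntq ujoze zfkv nmuj wxso
Hunk 5: at line 9 remove [vjntq,ujoze] add [vfehp] -> 13 lines: mpsr jxtiw wpr hvxq ann zow pkebj vdhq lib vfehp zfkv nmuj wxso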